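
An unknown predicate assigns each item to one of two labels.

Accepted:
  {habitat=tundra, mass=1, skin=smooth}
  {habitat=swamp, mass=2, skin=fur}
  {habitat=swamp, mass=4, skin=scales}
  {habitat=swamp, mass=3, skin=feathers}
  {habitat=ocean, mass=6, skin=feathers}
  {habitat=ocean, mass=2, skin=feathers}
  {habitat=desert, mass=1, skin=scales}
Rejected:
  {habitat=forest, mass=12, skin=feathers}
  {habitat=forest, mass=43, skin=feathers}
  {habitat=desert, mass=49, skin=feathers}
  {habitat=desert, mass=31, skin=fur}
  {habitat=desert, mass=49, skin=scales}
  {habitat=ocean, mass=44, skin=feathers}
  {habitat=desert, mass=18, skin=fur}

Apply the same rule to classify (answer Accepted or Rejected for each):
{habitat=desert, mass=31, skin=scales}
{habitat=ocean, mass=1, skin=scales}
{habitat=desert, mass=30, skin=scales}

Rejected, Accepted, Rejected

The rule appears to be: mass ≤ 6.
{habitat=desert, mass=31, skin=scales} — mass = 31, hence Rejected.
{habitat=ocean, mass=1, skin=scales} — mass = 1, hence Accepted.
{habitat=desert, mass=30, skin=scales} — mass = 30, hence Rejected.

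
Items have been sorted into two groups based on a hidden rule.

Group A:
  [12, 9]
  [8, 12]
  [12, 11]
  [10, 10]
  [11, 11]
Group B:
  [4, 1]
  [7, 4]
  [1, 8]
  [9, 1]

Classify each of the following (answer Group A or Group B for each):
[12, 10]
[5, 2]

Group A, Group B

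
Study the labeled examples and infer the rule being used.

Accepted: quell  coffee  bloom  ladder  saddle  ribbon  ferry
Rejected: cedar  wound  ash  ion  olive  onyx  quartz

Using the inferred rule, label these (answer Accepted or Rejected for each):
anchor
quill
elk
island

All 'Accepted' examples share one property — has a double letter — and every 'Rejected' example lacks it.
anchor: Rejected (no doubled letter).
quill: Accepted ('ll' doubled).
elk: Rejected (no doubled letter).
island: Rejected (no doubled letter).

Rejected, Accepted, Rejected, Rejected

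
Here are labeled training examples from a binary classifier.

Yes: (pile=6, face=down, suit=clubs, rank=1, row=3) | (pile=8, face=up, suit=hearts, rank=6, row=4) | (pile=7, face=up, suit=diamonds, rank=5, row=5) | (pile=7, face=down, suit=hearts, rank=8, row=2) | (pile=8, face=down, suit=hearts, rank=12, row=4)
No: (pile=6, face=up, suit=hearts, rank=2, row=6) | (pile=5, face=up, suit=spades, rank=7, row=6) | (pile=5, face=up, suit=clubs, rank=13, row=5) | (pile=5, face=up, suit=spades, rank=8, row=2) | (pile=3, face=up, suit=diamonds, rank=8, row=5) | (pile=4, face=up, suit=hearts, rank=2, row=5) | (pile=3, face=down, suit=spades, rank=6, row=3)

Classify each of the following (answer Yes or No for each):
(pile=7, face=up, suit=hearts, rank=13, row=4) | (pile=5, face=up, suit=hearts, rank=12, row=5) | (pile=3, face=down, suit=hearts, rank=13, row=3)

Yes, No, No

'Yes' ⟺ pile ≥ 6 AND row ≤ 5.
Yes: (pile=7, face=up, suit=hearts, rank=13, row=4), since pile = 7, row = 4.
No: (pile=5, face=up, suit=hearts, rank=12, row=5), since pile = 5, row = 5.
No: (pile=3, face=down, suit=hearts, rank=13, row=3), since pile = 3, row = 3.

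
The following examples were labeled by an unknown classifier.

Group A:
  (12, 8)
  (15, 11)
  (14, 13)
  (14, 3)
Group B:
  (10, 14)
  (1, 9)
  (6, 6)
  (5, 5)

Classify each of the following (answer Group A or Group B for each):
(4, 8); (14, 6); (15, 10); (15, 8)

Group B, Group A, Group A, Group A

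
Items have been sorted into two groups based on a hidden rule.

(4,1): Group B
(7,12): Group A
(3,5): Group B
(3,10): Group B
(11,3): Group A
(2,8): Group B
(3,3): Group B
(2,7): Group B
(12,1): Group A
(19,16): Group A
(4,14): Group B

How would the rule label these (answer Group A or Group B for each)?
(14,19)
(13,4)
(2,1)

Group A, Group A, Group B

The simplest hypothesis consistent with all the labels is: first ≥ 5.
(14,19) → first 14 → Group A. (13,4) → first 13 → Group A. (2,1) → first 2 → Group B.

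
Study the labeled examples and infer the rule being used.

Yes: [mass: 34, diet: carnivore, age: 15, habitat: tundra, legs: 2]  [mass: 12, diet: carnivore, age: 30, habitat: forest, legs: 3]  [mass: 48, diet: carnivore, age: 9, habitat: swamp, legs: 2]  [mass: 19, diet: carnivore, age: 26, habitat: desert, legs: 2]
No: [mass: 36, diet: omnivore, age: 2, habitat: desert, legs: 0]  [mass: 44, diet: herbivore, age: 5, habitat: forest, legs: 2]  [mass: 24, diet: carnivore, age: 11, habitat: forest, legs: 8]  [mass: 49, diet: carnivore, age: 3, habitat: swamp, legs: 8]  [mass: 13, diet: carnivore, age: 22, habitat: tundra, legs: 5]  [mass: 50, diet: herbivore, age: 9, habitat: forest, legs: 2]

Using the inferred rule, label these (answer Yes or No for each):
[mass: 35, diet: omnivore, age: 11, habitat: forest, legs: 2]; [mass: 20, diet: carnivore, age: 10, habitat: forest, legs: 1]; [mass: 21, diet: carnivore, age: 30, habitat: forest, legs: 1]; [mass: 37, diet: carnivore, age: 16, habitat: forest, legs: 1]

'Yes' ⟺ diet is carnivore AND legs ≤ 3.
[mass: 35, diet: omnivore, age: 11, habitat: forest, legs: 2] → diet is omnivore, legs = 2 → No. [mass: 20, diet: carnivore, age: 10, habitat: forest, legs: 1] → diet is carnivore, legs = 1 → Yes. [mass: 21, diet: carnivore, age: 30, habitat: forest, legs: 1] → diet is carnivore, legs = 1 → Yes. [mass: 37, diet: carnivore, age: 16, habitat: forest, legs: 1] → diet is carnivore, legs = 1 → Yes.

No, Yes, Yes, Yes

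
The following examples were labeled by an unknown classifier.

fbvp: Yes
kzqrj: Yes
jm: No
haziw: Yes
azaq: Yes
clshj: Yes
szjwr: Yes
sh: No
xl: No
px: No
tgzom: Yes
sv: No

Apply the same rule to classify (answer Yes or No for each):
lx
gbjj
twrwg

No, Yes, Yes

All 'Yes' examples share one property — length ≥ 4 — and every 'No' example lacks it.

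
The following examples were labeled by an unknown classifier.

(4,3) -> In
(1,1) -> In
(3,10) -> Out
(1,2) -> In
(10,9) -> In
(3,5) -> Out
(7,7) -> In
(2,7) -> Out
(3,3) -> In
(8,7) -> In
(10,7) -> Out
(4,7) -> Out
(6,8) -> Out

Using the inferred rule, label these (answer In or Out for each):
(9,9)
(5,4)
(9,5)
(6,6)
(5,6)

The simplest hypothesis consistent with all the labels is: |first − second| ≤ 1.
In: (9,9), since |9−9| = 0.
In: (5,4), since |5−4| = 1.
Out: (9,5), since |9−5| = 4.
In: (6,6), since |6−6| = 0.
In: (5,6), since |5−6| = 1.

In, In, Out, In, In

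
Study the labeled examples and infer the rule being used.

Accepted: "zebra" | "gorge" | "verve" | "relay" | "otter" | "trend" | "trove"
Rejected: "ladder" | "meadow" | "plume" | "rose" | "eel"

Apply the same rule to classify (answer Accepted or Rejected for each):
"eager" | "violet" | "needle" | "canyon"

Accepted, Rejected, Rejected, Rejected

All 'Accepted' examples share one property — odd length AND contains 'r' — and every 'Rejected' example lacks it.
"eager": length 5, has 'r', qualifies → Accepted.
"violet": length 6, no 'r', does not pass → Rejected.
"needle": length 6, no 'r', does not pass → Rejected.
"canyon": length 6, no 'r', does not pass → Rejected.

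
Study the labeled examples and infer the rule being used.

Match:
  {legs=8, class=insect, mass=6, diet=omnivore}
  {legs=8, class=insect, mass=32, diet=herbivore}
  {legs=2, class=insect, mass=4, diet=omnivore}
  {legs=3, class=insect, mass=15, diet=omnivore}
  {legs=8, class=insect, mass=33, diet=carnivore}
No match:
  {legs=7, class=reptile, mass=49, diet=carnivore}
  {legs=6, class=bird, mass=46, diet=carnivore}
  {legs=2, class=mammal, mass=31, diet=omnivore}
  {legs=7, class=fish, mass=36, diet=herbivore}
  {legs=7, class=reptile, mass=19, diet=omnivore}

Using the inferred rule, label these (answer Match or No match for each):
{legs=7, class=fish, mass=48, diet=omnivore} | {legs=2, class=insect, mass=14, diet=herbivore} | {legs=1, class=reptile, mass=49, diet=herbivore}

No match, Match, No match

Checking candidate rules against both groups, what survives is: class is insect.
{legs=7, class=fish, mass=48, diet=omnivore}: class is fish, does not fit → No match.
{legs=2, class=insect, mass=14, diet=herbivore}: class is insect, passes → Match.
{legs=1, class=reptile, mass=49, diet=herbivore}: class is reptile, does not fit → No match.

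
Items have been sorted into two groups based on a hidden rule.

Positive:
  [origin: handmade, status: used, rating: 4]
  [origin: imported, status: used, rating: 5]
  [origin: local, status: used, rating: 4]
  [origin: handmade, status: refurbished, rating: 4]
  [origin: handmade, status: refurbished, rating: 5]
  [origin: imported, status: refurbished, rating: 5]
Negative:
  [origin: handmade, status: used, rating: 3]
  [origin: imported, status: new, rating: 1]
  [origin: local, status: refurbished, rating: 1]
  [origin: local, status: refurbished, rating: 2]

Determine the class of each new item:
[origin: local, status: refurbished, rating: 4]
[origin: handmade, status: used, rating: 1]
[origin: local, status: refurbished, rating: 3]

Positive, Negative, Negative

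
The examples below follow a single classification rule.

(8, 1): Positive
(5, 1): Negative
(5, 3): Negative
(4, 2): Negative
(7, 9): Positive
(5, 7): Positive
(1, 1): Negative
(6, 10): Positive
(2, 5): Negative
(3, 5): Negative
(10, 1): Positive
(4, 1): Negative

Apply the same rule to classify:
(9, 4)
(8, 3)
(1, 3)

The simplest hypothesis consistent with all the labels is: sum ≥ 9.
(9, 4) — 9+4 = 13, hence Positive. (8, 3) — 8+3 = 11, hence Positive. (1, 3) — 1+3 = 4, hence Negative.

Positive, Positive, Negative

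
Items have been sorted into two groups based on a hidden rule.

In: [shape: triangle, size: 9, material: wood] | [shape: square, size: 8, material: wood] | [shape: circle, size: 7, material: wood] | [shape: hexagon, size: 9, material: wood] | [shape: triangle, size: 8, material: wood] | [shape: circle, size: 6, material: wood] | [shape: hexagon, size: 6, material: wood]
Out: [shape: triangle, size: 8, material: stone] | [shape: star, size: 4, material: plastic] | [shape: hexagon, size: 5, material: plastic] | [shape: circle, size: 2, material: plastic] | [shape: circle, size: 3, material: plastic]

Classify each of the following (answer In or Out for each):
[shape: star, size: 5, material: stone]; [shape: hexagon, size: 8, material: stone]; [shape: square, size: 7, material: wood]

Out, Out, In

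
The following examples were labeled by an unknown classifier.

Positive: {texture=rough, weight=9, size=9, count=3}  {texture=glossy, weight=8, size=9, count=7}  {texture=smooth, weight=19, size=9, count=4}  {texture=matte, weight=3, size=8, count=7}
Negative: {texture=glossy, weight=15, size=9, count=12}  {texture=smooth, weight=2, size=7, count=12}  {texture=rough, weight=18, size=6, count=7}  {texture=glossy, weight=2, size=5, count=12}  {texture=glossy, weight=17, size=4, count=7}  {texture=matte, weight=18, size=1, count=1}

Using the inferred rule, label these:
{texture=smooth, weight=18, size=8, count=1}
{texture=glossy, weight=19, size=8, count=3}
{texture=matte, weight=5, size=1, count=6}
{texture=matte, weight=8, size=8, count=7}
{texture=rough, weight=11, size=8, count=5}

Positive, Positive, Negative, Positive, Positive

'Positive' ⟺ count ≤ 7 AND size ≥ 7.
{texture=smooth, weight=18, size=8, count=1}: count = 1, size = 8, fits → Positive. {texture=glossy, weight=19, size=8, count=3}: count = 3, size = 8, fits → Positive. {texture=matte, weight=5, size=1, count=6}: count = 6, size = 1, doesn't qualify → Negative. {texture=matte, weight=8, size=8, count=7}: count = 7, size = 8, fits → Positive. {texture=rough, weight=11, size=8, count=5}: count = 5, size = 8, fits → Positive.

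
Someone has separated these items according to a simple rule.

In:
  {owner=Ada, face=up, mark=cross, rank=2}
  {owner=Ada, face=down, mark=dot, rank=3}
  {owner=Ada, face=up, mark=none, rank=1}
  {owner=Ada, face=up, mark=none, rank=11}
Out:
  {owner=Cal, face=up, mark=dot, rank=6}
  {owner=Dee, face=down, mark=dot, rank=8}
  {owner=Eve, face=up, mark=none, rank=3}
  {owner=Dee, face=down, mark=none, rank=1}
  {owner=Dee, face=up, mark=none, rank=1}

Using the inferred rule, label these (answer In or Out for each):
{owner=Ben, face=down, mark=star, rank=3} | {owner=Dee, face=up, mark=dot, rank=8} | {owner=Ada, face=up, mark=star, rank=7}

The distinguishing property — owner is Ada — holds for all the 'In' cases and none of the 'Out' cases.
{owner=Ben, face=down, mark=star, rank=3}: owner is Ben — lacks this property, so Out. {owner=Dee, face=up, mark=dot, rank=8}: owner is Dee — lacks this property, so Out. {owner=Ada, face=up, mark=star, rank=7}: owner is Ada — qualifies, so In.

Out, Out, In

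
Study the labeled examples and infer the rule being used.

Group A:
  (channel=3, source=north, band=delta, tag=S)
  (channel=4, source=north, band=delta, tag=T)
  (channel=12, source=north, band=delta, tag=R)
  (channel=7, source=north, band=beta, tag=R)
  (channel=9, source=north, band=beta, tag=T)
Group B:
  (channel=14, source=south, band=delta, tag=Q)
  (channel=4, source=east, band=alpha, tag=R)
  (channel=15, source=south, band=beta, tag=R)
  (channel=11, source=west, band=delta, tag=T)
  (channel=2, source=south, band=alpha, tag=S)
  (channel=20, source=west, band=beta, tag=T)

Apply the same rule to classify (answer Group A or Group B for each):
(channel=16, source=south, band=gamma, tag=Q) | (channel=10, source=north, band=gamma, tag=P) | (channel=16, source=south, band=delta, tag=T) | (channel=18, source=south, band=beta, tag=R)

Group B, Group A, Group B, Group B

'Group A' ⟺ source is north.
(channel=16, source=south, band=gamma, tag=Q) — source is south, hence Group B. (channel=10, source=north, band=gamma, tag=P) — source is north, hence Group A. (channel=16, source=south, band=delta, tag=T) — source is south, hence Group B. (channel=18, source=south, band=beta, tag=R) — source is south, hence Group B.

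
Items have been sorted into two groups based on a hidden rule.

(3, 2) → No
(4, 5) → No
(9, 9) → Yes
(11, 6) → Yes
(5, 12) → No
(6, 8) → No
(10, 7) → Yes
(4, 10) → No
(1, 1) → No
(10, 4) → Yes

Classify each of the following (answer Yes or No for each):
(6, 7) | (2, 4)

A rule that fits every label: first ≥ 7 — true of each 'Yes' example, false of each 'No' one.
No: (6, 7), since first 6. No: (2, 4), since first 2.

No, No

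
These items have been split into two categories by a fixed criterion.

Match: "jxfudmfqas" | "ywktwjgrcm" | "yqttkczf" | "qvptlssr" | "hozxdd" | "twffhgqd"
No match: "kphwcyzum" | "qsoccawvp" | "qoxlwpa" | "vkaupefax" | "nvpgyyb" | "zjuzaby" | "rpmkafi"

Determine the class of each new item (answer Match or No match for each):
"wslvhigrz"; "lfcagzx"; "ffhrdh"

No match, No match, Match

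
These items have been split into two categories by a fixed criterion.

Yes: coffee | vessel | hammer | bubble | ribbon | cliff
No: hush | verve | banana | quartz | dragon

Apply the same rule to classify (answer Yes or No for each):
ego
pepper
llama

No, Yes, Yes

The rule appears to be: has a double letter.
No: ego, since no doubled letter.
Yes: pepper, since 'pp' doubled.
Yes: llama, since 'll' doubled.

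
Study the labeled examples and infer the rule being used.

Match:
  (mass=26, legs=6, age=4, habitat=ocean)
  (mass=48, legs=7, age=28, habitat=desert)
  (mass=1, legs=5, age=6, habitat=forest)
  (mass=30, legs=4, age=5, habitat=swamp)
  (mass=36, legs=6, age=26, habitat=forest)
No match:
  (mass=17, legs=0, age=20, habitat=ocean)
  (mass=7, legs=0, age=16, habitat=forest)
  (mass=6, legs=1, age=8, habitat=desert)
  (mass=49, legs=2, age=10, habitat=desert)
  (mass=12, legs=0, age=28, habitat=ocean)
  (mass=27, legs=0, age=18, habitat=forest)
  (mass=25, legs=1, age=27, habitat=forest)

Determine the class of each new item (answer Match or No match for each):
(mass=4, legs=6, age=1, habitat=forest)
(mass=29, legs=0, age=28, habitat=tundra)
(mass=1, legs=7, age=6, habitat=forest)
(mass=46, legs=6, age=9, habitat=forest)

Match, No match, Match, Match

The classifier is using: legs ≥ 4.
(mass=4, legs=6, age=1, habitat=forest) — legs = 6, hence Match.
(mass=29, legs=0, age=28, habitat=tundra) — legs = 0, hence No match.
(mass=1, legs=7, age=6, habitat=forest) — legs = 7, hence Match.
(mass=46, legs=6, age=9, habitat=forest) — legs = 6, hence Match.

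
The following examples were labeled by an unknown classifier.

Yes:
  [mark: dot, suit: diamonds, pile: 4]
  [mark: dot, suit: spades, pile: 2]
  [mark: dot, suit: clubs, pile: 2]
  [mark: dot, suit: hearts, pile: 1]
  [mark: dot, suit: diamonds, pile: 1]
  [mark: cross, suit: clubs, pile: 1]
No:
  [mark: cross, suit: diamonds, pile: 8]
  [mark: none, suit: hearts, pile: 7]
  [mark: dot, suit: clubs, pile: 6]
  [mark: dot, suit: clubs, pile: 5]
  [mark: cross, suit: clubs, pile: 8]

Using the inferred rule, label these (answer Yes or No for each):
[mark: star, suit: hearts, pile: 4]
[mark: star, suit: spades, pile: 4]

Yes, Yes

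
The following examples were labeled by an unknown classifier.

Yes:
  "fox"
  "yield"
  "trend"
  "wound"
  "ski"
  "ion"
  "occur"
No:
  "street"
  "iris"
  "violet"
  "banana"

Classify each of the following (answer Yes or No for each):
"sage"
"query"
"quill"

No, Yes, Yes

Every 'Yes' example satisfies: odd length. None of the 'No' examples do.
No: "sage", since length 4.
Yes: "query", since length 5.
Yes: "quill", since length 5.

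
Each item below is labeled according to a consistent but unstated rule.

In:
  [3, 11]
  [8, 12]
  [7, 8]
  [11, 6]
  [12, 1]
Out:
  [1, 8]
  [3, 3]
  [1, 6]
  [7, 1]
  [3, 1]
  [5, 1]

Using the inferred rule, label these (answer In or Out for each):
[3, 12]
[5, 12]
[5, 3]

In, In, Out

The simplest hypothesis consistent with all the labels is: sum ≥ 13.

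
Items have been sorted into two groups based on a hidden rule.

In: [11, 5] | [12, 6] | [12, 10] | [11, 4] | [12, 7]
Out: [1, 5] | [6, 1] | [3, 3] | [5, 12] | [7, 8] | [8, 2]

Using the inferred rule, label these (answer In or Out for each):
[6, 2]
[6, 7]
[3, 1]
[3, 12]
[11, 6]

Out, Out, Out, Out, In

The pattern is that an item is 'In' exactly when: first ≥ 10.
[6, 2] → first 6 → Out. [6, 7] → first 6 → Out. [3, 1] → first 3 → Out. [3, 12] → first 3 → Out. [11, 6] → first 11 → In.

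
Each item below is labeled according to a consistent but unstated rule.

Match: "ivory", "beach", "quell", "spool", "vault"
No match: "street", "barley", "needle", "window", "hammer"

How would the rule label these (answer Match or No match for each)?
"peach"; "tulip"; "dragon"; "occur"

Match, Match, No match, Match

The common property of the 'Match' items is: odd length. No 'No match' item has it.
Match: "peach", since length 5.
Match: "tulip", since length 5.
No match: "dragon", since length 6.
Match: "occur", since length 5.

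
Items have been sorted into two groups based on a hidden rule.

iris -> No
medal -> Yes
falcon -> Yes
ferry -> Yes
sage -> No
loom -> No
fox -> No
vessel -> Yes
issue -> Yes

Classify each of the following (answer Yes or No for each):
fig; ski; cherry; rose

The pattern is that an item is 'Yes' exactly when: length ≥ 5.

No, No, Yes, No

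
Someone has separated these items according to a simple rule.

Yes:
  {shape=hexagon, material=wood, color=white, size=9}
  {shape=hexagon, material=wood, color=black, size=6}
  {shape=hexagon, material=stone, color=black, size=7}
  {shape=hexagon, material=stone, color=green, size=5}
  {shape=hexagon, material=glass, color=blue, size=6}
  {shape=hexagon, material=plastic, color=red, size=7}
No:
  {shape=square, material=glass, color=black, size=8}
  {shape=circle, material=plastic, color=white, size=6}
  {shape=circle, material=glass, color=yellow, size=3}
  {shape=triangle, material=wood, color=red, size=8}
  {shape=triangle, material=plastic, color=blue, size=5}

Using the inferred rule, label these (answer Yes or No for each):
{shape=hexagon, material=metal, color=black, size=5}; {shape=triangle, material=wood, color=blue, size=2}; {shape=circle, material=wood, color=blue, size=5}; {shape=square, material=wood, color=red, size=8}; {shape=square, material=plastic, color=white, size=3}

Yes, No, No, No, No

Looking at the examples, the only property every 'Yes' case has and every 'No' case lacks is: shape is hexagon.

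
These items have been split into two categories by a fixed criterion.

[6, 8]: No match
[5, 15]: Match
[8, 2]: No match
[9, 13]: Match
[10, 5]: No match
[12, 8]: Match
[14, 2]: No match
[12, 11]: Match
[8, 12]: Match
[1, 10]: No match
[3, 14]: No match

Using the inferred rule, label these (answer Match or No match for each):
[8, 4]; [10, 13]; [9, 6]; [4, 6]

The pattern is that an item is 'Match' exactly when: sum ≥ 20.
[8, 4]: 8+4 = 12, doesn't qualify → No match.
[10, 13]: 10+13 = 23, passes → Match.
[9, 6]: 9+6 = 15, doesn't qualify → No match.
[4, 6]: 4+6 = 10, doesn't qualify → No match.

No match, Match, No match, No match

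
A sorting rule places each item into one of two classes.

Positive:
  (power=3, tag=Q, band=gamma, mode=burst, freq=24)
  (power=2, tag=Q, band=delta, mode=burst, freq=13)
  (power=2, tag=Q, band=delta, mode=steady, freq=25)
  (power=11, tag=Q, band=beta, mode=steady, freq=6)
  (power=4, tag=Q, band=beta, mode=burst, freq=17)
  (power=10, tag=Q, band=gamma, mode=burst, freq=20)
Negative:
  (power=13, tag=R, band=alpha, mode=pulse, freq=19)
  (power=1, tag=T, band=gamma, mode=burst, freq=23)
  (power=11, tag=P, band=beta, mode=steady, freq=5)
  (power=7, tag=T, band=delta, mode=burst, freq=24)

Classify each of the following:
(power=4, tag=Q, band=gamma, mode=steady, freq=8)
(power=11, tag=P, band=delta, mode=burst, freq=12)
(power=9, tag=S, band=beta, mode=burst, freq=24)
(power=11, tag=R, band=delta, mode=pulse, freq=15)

Positive, Negative, Negative, Negative

Comparing the two groups points to one rule — tag is Q.
(power=4, tag=Q, band=gamma, mode=steady, freq=8): tag is Q — fits, so Positive.
(power=11, tag=P, band=delta, mode=burst, freq=12): tag is P — fails this test, so Negative.
(power=9, tag=S, band=beta, mode=burst, freq=24): tag is S — fails this test, so Negative.
(power=11, tag=R, band=delta, mode=pulse, freq=15): tag is R — fails this test, so Negative.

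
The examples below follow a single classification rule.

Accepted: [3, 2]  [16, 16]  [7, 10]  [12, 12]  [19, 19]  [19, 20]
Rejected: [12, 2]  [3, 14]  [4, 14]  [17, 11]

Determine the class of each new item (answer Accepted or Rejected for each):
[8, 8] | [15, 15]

The pattern is that an item is 'Accepted' exactly when: |first − second| ≤ 3.
Accepted: [8, 8], since |8−8| = 0.
Accepted: [15, 15], since |15−15| = 0.

Accepted, Accepted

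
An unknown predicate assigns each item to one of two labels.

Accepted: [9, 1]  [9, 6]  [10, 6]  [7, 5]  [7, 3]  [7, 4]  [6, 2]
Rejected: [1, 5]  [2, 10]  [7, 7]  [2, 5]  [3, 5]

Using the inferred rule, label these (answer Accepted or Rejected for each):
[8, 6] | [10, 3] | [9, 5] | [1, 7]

The pattern is that an item is 'Accepted' exactly when: first > second.
[8, 6]: 8 > 6, checks out → Accepted.
[10, 3]: 10 > 3, checks out → Accepted.
[9, 5]: 9 > 5, checks out → Accepted.
[1, 7]: 1 < 7, fails the rule → Rejected.

Accepted, Accepted, Accepted, Rejected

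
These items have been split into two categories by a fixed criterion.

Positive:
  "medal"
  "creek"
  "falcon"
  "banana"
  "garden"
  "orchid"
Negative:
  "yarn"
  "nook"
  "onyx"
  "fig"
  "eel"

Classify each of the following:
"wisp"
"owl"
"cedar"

Negative, Negative, Positive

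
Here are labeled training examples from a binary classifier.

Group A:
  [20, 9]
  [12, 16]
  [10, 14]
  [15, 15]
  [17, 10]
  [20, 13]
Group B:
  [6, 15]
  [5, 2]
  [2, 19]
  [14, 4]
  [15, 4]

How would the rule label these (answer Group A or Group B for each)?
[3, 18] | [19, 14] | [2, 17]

Group B, Group A, Group B

The distinguishing property — sum ≥ 24 — holds for all the 'Group A' cases and none of the 'Group B' cases.
Group B: [3, 18], since 3+18 = 21.
Group A: [19, 14], since 19+14 = 33.
Group B: [2, 17], since 2+17 = 19.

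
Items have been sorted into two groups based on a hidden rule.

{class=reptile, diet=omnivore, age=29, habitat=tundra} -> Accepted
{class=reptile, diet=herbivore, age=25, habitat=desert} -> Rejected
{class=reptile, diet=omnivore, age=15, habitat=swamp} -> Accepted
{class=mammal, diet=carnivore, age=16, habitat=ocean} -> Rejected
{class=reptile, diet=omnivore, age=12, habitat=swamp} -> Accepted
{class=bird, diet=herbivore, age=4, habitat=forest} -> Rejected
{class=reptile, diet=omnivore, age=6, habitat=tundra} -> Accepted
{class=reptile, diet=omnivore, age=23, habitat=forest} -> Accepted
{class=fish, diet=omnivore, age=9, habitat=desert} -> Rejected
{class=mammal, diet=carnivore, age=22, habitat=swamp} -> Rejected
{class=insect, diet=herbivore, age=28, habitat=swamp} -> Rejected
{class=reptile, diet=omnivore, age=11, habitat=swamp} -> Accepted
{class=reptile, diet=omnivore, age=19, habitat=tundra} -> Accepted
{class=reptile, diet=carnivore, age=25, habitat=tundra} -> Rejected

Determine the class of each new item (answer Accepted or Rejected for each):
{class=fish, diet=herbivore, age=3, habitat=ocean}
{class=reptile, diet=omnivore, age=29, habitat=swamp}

Rejected, Accepted

The classifier is using: diet is omnivore AND class is reptile.
{class=fish, diet=herbivore, age=3, habitat=ocean}: Rejected (diet is herbivore, class is fish). {class=reptile, diet=omnivore, age=29, habitat=swamp}: Accepted (diet is omnivore, class is reptile).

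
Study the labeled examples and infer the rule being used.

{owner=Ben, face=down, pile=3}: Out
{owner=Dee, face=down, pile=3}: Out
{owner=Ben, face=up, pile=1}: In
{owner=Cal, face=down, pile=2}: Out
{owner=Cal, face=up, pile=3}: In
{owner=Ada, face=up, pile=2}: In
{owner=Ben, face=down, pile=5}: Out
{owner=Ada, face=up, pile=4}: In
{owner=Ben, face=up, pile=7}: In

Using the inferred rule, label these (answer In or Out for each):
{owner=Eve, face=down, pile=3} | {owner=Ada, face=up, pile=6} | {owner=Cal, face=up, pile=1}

Out, In, In

The pattern is that an item is 'In' exactly when: face is up.
Out: {owner=Eve, face=down, pile=3}, since face is down.
In: {owner=Ada, face=up, pile=6}, since face is up.
In: {owner=Cal, face=up, pile=1}, since face is up.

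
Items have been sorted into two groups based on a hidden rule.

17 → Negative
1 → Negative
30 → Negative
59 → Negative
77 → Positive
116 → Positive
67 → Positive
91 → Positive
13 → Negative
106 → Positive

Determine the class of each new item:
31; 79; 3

Negative, Positive, Negative

Rule: at least 67. This holds for each 'Positive' example and fails for each 'Negative' one.
31: 31 < 67, does not satisfy this → Negative. 79: 79 ≥ 67, has this property → Positive. 3: 3 < 67, does not satisfy this → Negative.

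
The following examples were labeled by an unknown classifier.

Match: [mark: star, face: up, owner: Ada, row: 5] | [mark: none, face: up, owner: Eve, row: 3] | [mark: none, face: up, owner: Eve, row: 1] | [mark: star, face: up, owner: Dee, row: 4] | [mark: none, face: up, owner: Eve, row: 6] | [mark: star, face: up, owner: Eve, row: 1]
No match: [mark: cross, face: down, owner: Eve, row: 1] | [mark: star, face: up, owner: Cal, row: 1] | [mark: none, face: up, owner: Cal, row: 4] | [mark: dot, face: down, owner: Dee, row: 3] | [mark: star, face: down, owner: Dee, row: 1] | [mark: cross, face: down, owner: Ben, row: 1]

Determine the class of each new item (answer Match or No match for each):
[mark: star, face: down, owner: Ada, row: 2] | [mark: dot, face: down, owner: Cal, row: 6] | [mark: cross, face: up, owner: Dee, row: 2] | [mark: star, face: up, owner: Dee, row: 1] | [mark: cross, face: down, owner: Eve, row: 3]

No match, No match, Match, Match, No match

The distinguishing property — owner is not Cal AND face is up — holds for all the 'Match' cases and none of the 'No match' cases.
[mark: star, face: down, owner: Ada, row: 2]: owner is Ada, face is down — does not satisfy this, so No match.
[mark: dot, face: down, owner: Cal, row: 6]: owner is Cal, face is down — does not satisfy this, so No match.
[mark: cross, face: up, owner: Dee, row: 2]: owner is Dee, face is up — passes, so Match.
[mark: star, face: up, owner: Dee, row: 1]: owner is Dee, face is up — passes, so Match.
[mark: cross, face: down, owner: Eve, row: 3]: owner is Eve, face is down — does not satisfy this, so No match.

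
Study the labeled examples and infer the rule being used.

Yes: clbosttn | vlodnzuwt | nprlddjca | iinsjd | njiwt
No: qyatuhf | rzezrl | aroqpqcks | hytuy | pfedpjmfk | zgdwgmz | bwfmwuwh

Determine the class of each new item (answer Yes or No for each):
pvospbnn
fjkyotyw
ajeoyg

Yes, No, No

The classifier is using: contains 'n'.
pvospbnn: has 'n', qualifies → Yes.
fjkyotyw: no 'n', fails this test → No.
ajeoyg: no 'n', fails this test → No.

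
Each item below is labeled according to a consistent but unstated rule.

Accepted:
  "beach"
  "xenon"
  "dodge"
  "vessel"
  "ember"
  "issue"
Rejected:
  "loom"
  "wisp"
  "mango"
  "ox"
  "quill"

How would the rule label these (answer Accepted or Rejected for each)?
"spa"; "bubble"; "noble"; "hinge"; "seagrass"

Rejected, Accepted, Accepted, Accepted, Accepted

Comparing the two groups points to one rule — contains 'e'.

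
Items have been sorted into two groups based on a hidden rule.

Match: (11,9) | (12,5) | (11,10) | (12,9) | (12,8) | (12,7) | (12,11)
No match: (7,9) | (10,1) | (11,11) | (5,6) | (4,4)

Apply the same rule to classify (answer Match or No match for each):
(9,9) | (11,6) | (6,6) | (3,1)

No match, Match, No match, No match

The simplest hypothesis consistent with all the labels is: first > second AND sum ≥ 16.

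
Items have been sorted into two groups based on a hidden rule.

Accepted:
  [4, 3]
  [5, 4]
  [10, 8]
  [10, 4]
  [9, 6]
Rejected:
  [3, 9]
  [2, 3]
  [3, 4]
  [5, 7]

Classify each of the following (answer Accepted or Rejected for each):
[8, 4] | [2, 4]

The distinguishing property — first > second — holds for all the 'Accepted' cases and none of the 'Rejected' cases.
[8, 4] → 8 > 4 → Accepted.
[2, 4] → 2 < 4 → Rejected.

Accepted, Rejected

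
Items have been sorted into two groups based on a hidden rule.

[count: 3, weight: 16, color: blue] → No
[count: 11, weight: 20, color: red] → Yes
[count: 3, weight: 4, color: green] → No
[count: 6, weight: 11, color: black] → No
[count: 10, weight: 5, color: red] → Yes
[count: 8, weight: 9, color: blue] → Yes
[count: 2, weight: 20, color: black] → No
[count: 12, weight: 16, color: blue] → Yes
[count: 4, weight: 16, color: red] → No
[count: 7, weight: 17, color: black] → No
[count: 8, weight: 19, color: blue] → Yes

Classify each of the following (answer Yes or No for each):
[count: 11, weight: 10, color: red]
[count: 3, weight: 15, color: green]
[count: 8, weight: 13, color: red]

Yes, No, Yes

Rule: count ≥ 8. This holds for each 'Yes' example and fails for each 'No' one.
Yes: [count: 11, weight: 10, color: red], since count = 11.
No: [count: 3, weight: 15, color: green], since count = 3.
Yes: [count: 8, weight: 13, color: red], since count = 8.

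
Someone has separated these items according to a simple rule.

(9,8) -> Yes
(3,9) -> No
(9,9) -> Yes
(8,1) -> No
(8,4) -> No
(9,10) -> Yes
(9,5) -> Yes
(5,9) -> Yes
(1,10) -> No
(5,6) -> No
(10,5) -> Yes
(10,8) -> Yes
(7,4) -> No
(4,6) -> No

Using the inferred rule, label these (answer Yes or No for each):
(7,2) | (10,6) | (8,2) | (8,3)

The common property of the 'Yes' items is: sum ≥ 14. No 'No' item has it.
(7,2): 7+2 = 9 — fails this test, so No. (10,6): 10+6 = 16 — checks out, so Yes. (8,2): 8+2 = 10 — fails this test, so No. (8,3): 8+3 = 11 — fails this test, so No.

No, Yes, No, No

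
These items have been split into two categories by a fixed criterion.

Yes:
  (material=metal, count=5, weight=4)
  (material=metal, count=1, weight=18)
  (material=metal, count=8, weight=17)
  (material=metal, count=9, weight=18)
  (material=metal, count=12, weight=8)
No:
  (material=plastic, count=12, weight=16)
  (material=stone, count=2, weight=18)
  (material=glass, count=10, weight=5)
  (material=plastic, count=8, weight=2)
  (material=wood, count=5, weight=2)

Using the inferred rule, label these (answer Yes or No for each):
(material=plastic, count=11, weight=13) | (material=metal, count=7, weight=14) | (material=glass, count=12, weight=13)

No, Yes, No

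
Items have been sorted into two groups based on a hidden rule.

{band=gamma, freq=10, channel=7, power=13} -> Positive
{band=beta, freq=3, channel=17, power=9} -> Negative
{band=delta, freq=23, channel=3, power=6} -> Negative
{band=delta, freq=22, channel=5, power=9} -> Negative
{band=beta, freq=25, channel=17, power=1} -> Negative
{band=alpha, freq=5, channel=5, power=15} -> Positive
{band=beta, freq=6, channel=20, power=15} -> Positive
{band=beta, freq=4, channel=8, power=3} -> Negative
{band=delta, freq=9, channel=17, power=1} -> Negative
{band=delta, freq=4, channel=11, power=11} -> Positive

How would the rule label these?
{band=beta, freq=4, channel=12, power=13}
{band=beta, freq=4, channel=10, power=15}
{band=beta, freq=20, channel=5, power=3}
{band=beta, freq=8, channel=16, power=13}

'Positive' ⟺ power ≥ 11.

Positive, Positive, Negative, Positive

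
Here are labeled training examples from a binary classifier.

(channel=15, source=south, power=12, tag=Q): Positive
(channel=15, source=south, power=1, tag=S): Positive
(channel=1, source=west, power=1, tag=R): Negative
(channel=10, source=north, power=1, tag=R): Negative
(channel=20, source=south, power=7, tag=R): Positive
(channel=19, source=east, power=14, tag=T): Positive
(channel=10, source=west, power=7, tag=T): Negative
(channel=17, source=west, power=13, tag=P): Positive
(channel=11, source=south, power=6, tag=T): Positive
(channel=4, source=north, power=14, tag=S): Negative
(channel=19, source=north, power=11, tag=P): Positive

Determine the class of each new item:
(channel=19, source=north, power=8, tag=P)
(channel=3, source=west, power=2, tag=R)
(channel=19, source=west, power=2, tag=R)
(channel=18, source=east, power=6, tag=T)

Positive, Negative, Positive, Positive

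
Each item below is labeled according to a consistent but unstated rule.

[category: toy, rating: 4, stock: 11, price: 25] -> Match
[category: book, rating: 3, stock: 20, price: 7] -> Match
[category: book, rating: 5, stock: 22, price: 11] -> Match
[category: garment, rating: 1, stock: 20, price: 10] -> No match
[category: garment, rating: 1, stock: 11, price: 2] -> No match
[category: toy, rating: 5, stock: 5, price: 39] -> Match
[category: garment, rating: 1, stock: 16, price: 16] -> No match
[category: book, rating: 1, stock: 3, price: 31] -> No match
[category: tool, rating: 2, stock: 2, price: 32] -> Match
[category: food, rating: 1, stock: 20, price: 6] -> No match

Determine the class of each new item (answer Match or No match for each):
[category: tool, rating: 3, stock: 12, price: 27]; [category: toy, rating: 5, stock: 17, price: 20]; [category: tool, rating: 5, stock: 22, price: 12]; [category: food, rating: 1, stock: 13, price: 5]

One predicate separates the groups cleanly: rating ≥ 2.
[category: tool, rating: 3, stock: 12, price: 27]: Match (rating = 3).
[category: toy, rating: 5, stock: 17, price: 20]: Match (rating = 5).
[category: tool, rating: 5, stock: 22, price: 12]: Match (rating = 5).
[category: food, rating: 1, stock: 13, price: 5]: No match (rating = 1).

Match, Match, Match, No match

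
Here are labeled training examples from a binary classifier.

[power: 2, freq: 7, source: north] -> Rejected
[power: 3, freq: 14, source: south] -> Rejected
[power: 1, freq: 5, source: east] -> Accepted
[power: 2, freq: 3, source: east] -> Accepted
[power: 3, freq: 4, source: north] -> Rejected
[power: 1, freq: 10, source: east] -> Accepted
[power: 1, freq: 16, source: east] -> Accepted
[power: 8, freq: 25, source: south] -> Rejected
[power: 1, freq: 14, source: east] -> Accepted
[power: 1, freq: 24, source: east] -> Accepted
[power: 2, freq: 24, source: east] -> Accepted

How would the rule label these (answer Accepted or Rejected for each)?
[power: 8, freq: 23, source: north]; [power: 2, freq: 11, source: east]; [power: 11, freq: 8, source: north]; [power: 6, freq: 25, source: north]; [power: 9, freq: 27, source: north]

Rejected, Accepted, Rejected, Rejected, Rejected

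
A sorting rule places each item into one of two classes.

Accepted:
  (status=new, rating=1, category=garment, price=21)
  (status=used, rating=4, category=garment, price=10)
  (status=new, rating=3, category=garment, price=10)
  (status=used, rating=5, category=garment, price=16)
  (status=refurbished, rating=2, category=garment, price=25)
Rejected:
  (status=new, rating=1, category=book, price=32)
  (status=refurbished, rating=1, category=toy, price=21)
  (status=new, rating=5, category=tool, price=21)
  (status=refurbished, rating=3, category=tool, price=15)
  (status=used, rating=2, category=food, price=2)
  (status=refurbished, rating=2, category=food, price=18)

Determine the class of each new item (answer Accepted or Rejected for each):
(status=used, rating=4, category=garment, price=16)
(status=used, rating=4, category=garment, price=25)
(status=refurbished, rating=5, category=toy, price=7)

The classifier is using: category is garment.
(status=used, rating=4, category=garment, price=16) — category is garment, hence Accepted.
(status=used, rating=4, category=garment, price=25) — category is garment, hence Accepted.
(status=refurbished, rating=5, category=toy, price=7) — category is toy, hence Rejected.

Accepted, Accepted, Rejected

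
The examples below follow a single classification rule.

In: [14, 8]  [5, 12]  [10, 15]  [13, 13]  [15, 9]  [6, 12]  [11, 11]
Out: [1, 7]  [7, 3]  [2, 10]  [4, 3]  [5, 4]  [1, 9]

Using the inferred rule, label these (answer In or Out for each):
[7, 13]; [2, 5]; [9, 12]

A rule that fits every label: sum ≥ 17 — true of each 'In' example, false of each 'Out' one.

In, Out, In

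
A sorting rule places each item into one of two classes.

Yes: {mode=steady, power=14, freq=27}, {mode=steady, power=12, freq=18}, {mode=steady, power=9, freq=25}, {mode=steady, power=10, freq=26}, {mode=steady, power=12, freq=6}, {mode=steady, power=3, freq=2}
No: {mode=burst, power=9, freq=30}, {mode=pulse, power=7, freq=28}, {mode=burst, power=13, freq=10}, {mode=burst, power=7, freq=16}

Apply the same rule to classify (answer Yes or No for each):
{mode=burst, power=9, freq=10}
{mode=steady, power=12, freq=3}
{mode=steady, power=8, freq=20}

Checking candidate rules against both groups, what survives is: mode is steady.
{mode=burst, power=9, freq=10} → mode is burst → No. {mode=steady, power=12, freq=3} → mode is steady → Yes. {mode=steady, power=8, freq=20} → mode is steady → Yes.

No, Yes, Yes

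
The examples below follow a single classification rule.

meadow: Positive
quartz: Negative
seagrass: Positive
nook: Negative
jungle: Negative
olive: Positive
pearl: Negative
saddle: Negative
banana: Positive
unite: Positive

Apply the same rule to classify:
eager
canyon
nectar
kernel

Positive, Negative, Negative, Negative

One predicate separates the groups cleanly: has ≥ 3 vowels.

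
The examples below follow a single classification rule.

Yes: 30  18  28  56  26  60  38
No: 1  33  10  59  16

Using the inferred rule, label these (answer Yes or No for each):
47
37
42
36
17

One predicate separates the groups cleanly: even AND at least 18.
No: 47, since 47 is odd, 47 ≥ 18.
No: 37, since 37 is odd, 37 ≥ 18.
Yes: 42, since 42 is even, 42 ≥ 18.
Yes: 36, since 36 is even, 36 ≥ 18.
No: 17, since 17 is odd, 17 < 18.

No, No, Yes, Yes, No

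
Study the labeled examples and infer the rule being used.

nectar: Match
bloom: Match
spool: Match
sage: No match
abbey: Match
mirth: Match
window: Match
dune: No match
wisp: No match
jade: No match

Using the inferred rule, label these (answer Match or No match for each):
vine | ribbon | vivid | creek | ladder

The simplest hypothesis consistent with all the labels is: length ≥ 5.
No match: vine, since length 4. Match: ribbon, since length 6. Match: vivid, since length 5. Match: creek, since length 5. Match: ladder, since length 6.

No match, Match, Match, Match, Match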